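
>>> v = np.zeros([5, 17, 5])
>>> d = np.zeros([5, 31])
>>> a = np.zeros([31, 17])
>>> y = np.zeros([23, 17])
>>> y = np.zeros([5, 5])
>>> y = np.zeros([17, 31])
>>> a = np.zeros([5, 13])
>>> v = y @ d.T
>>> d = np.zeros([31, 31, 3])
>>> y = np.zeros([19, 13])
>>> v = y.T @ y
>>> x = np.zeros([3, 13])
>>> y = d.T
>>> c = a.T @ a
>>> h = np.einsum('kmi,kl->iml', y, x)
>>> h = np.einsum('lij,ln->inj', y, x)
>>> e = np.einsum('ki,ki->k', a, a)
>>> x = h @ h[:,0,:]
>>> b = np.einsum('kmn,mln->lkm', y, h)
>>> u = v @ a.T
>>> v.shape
(13, 13)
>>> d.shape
(31, 31, 3)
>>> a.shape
(5, 13)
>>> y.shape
(3, 31, 31)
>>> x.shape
(31, 13, 31)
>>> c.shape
(13, 13)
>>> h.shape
(31, 13, 31)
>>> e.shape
(5,)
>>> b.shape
(13, 3, 31)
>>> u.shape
(13, 5)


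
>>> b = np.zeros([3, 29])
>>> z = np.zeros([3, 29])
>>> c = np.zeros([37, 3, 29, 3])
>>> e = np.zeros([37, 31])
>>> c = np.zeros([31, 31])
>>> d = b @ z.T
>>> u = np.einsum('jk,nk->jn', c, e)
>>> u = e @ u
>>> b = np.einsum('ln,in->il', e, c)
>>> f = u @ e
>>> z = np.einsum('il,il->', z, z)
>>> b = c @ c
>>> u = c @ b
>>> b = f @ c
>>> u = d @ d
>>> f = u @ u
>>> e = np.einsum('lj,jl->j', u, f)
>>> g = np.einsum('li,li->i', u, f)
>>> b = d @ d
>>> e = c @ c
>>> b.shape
(3, 3)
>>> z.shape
()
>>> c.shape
(31, 31)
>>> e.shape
(31, 31)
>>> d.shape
(3, 3)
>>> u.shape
(3, 3)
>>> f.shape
(3, 3)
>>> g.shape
(3,)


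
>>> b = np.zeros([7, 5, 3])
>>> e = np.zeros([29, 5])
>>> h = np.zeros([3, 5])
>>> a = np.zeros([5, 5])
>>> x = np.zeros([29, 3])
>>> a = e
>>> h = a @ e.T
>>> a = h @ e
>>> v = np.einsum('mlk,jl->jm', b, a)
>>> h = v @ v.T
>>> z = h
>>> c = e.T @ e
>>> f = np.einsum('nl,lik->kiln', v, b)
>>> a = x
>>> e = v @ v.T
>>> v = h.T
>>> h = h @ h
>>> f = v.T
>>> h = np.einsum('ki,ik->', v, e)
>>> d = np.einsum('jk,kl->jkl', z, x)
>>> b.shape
(7, 5, 3)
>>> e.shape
(29, 29)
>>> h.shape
()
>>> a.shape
(29, 3)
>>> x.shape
(29, 3)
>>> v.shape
(29, 29)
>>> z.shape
(29, 29)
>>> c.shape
(5, 5)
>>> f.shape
(29, 29)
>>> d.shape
(29, 29, 3)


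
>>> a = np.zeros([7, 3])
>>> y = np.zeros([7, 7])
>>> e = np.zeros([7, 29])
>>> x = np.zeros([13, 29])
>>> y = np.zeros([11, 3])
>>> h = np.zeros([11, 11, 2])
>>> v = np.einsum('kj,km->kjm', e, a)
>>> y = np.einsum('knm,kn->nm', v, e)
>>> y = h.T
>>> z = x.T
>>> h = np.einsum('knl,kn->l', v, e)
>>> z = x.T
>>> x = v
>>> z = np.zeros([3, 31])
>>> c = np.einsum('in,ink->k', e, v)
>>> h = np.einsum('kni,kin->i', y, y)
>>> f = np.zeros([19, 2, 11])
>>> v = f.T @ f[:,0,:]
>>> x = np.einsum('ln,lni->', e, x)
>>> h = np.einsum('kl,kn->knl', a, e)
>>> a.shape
(7, 3)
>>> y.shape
(2, 11, 11)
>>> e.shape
(7, 29)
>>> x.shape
()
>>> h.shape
(7, 29, 3)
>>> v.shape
(11, 2, 11)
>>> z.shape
(3, 31)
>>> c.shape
(3,)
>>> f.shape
(19, 2, 11)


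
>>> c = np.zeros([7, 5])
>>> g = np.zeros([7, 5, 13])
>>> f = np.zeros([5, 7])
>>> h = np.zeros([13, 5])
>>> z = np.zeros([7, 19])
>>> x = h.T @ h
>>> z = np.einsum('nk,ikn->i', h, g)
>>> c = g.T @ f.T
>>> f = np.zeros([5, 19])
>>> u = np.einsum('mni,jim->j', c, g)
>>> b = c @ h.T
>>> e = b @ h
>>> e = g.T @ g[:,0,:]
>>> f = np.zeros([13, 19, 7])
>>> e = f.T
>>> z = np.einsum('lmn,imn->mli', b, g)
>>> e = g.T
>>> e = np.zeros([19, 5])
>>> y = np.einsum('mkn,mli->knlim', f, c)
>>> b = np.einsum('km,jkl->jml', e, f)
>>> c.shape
(13, 5, 5)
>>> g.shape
(7, 5, 13)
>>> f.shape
(13, 19, 7)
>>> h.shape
(13, 5)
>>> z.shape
(5, 13, 7)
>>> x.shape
(5, 5)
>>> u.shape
(7,)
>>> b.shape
(13, 5, 7)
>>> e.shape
(19, 5)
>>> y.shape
(19, 7, 5, 5, 13)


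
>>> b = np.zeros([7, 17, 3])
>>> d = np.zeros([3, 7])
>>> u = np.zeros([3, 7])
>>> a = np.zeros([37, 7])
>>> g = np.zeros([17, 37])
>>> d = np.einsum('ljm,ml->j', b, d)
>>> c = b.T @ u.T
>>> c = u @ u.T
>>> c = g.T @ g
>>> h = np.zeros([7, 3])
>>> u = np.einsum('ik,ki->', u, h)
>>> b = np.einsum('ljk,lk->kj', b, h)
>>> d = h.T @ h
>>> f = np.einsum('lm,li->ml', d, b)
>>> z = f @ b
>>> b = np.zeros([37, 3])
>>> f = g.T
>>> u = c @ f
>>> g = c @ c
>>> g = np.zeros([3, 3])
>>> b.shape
(37, 3)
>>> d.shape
(3, 3)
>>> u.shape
(37, 17)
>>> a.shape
(37, 7)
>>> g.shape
(3, 3)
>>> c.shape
(37, 37)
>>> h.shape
(7, 3)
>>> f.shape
(37, 17)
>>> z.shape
(3, 17)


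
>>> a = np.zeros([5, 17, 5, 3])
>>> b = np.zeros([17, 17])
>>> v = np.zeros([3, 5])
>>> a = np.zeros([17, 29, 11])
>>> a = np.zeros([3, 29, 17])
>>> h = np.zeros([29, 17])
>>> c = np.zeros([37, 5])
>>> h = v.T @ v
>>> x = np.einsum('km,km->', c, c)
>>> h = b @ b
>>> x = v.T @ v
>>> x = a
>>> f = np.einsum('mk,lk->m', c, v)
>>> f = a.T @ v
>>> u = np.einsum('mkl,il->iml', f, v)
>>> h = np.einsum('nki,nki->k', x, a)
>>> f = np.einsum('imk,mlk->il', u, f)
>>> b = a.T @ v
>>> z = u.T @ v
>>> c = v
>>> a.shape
(3, 29, 17)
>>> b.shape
(17, 29, 5)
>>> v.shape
(3, 5)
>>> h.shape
(29,)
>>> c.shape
(3, 5)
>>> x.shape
(3, 29, 17)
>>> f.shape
(3, 29)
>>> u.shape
(3, 17, 5)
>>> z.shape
(5, 17, 5)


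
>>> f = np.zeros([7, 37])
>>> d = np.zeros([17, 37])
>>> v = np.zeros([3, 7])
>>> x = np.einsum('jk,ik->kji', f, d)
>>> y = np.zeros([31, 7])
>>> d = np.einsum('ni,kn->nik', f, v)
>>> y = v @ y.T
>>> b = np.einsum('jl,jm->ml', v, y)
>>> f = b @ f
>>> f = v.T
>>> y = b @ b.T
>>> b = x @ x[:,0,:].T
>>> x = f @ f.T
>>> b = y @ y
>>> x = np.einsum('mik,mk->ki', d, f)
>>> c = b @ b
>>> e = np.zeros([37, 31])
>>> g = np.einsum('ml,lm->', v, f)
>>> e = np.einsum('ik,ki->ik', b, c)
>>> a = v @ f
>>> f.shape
(7, 3)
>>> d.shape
(7, 37, 3)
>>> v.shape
(3, 7)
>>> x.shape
(3, 37)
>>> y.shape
(31, 31)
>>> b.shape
(31, 31)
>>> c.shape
(31, 31)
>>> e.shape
(31, 31)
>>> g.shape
()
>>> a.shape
(3, 3)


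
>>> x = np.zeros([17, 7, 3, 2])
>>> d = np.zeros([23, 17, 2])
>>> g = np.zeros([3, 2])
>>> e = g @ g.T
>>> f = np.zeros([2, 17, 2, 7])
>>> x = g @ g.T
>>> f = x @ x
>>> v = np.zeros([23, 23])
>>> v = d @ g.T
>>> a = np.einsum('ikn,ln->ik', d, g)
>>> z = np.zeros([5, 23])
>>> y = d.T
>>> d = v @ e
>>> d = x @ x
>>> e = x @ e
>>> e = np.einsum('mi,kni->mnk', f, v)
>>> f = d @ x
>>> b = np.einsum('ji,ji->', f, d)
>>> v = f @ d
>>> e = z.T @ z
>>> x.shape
(3, 3)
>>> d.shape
(3, 3)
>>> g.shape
(3, 2)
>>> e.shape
(23, 23)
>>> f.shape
(3, 3)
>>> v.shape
(3, 3)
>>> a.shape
(23, 17)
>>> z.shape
(5, 23)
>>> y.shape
(2, 17, 23)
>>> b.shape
()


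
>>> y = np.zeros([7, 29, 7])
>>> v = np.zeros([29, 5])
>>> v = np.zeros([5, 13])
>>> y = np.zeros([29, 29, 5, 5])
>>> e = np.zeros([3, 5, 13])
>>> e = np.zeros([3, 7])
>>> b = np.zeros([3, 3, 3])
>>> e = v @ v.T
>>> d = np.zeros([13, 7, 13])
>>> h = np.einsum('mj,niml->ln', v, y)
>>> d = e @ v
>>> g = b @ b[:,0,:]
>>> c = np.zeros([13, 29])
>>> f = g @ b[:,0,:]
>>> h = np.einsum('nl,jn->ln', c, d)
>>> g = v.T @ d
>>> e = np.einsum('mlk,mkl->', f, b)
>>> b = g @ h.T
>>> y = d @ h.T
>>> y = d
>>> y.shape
(5, 13)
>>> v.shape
(5, 13)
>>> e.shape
()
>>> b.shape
(13, 29)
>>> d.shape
(5, 13)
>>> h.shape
(29, 13)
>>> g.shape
(13, 13)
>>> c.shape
(13, 29)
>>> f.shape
(3, 3, 3)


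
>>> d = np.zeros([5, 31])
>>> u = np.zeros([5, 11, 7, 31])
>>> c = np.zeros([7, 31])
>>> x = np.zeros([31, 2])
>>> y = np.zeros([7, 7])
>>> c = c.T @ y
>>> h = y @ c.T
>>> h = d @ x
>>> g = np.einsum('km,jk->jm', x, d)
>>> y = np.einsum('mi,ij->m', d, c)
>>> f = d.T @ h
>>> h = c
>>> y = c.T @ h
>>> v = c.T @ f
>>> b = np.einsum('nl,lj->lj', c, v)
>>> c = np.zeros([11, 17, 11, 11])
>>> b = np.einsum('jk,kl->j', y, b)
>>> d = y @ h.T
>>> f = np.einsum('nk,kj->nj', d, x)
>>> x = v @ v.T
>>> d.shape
(7, 31)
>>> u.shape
(5, 11, 7, 31)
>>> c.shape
(11, 17, 11, 11)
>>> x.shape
(7, 7)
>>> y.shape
(7, 7)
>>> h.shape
(31, 7)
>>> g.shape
(5, 2)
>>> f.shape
(7, 2)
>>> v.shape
(7, 2)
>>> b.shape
(7,)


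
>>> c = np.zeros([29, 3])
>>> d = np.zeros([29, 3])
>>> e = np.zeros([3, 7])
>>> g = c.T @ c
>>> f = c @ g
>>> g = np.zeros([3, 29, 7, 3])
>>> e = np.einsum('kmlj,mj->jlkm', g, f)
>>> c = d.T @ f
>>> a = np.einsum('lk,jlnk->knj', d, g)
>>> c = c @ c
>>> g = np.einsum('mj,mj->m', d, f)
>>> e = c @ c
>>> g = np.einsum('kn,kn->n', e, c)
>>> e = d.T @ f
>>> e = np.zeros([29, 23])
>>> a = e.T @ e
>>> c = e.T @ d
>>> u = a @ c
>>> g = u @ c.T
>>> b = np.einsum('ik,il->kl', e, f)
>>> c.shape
(23, 3)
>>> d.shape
(29, 3)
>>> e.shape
(29, 23)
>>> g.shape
(23, 23)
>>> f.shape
(29, 3)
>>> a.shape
(23, 23)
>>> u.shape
(23, 3)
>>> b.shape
(23, 3)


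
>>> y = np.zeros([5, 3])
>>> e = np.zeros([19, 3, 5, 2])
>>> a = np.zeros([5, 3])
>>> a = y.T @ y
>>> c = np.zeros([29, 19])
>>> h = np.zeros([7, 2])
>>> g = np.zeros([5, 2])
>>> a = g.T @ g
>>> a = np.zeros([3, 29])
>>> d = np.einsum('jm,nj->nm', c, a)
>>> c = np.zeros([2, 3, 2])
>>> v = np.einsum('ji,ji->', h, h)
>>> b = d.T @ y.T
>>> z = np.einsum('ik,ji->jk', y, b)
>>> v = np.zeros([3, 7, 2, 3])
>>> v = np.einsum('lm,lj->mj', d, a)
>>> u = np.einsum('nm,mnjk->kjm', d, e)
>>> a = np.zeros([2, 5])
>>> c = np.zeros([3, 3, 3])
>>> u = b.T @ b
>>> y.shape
(5, 3)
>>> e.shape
(19, 3, 5, 2)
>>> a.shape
(2, 5)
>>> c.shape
(3, 3, 3)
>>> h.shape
(7, 2)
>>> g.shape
(5, 2)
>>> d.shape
(3, 19)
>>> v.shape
(19, 29)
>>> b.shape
(19, 5)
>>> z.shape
(19, 3)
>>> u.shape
(5, 5)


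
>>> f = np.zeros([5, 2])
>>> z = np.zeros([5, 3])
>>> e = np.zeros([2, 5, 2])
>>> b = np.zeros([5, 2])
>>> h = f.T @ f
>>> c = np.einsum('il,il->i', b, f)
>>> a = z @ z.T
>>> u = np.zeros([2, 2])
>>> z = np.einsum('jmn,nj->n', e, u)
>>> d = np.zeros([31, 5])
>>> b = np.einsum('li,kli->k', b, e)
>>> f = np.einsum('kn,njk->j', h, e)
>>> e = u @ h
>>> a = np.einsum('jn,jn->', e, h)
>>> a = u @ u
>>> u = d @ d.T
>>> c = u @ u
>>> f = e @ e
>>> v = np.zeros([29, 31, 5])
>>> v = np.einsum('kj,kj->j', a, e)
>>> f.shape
(2, 2)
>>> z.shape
(2,)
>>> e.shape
(2, 2)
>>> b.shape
(2,)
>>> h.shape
(2, 2)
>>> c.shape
(31, 31)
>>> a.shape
(2, 2)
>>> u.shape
(31, 31)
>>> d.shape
(31, 5)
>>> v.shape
(2,)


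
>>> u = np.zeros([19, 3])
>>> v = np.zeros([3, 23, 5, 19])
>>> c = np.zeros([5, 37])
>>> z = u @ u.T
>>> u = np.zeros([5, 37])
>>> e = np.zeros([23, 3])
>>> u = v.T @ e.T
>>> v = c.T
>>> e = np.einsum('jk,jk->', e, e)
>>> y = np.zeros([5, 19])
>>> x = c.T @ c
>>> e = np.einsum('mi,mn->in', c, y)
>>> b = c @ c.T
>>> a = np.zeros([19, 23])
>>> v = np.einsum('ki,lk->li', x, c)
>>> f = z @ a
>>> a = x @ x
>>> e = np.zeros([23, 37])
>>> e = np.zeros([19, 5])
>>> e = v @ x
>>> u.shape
(19, 5, 23, 23)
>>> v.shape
(5, 37)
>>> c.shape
(5, 37)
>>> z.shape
(19, 19)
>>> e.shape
(5, 37)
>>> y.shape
(5, 19)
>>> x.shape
(37, 37)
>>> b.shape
(5, 5)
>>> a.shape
(37, 37)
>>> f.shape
(19, 23)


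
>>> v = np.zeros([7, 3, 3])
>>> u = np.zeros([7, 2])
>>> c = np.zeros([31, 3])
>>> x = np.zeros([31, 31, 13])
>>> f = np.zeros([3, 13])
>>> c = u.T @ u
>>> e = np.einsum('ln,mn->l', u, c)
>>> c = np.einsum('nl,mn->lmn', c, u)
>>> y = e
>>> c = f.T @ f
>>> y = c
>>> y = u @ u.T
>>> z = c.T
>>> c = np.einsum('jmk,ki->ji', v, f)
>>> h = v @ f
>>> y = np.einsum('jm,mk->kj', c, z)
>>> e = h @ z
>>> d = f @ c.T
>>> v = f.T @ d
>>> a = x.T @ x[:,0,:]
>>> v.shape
(13, 7)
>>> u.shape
(7, 2)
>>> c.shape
(7, 13)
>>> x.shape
(31, 31, 13)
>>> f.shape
(3, 13)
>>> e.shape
(7, 3, 13)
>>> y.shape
(13, 7)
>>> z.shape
(13, 13)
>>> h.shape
(7, 3, 13)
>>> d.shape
(3, 7)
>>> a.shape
(13, 31, 13)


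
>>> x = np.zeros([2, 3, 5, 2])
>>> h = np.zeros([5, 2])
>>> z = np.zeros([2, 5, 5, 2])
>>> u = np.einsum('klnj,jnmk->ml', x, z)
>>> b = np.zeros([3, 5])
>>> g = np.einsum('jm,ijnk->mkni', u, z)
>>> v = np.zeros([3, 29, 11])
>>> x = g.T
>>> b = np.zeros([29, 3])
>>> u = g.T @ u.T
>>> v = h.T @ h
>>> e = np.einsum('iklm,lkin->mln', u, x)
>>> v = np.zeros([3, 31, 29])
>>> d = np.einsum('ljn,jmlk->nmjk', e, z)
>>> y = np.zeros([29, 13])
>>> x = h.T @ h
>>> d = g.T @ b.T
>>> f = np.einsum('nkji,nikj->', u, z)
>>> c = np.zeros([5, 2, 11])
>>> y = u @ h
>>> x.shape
(2, 2)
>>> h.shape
(5, 2)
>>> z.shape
(2, 5, 5, 2)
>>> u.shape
(2, 5, 2, 5)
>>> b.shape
(29, 3)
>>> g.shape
(3, 2, 5, 2)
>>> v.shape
(3, 31, 29)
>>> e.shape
(5, 2, 3)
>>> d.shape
(2, 5, 2, 29)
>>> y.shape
(2, 5, 2, 2)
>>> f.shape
()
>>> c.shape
(5, 2, 11)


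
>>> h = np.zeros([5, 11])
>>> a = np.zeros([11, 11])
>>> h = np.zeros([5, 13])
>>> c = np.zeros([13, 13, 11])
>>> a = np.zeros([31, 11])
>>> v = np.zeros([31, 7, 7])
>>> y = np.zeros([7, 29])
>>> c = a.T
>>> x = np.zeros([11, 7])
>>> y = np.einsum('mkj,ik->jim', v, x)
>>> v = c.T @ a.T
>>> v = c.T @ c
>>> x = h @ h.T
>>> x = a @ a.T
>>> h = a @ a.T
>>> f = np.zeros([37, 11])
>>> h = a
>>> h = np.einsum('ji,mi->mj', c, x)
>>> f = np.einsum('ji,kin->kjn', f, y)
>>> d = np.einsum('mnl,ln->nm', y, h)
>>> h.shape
(31, 11)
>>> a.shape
(31, 11)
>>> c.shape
(11, 31)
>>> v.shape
(31, 31)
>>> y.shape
(7, 11, 31)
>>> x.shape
(31, 31)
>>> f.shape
(7, 37, 31)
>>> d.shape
(11, 7)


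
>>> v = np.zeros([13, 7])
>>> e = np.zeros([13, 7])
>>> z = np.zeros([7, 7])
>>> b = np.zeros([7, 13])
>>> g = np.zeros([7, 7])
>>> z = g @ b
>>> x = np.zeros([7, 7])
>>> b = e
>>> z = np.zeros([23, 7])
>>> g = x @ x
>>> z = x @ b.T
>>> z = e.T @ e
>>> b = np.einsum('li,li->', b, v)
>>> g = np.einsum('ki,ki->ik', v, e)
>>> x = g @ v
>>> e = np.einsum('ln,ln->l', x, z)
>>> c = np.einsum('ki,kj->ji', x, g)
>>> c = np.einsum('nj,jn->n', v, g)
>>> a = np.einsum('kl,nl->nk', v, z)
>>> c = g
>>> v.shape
(13, 7)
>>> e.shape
(7,)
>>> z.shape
(7, 7)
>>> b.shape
()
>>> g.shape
(7, 13)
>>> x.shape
(7, 7)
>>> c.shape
(7, 13)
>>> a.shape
(7, 13)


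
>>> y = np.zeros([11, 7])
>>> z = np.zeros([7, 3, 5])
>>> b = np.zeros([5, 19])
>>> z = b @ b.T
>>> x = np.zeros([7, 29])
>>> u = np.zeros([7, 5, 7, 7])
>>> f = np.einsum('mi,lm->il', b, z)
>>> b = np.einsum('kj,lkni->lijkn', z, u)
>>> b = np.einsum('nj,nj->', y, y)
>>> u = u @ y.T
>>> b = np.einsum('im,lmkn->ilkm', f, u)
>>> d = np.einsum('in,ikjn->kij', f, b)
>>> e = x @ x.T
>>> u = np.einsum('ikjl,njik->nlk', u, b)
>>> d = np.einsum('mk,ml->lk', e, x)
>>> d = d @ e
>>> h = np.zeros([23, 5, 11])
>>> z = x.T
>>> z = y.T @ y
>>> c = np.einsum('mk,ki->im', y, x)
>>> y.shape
(11, 7)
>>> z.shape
(7, 7)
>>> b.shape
(19, 7, 7, 5)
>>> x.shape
(7, 29)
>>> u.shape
(19, 11, 5)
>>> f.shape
(19, 5)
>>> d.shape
(29, 7)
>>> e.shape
(7, 7)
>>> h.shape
(23, 5, 11)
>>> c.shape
(29, 11)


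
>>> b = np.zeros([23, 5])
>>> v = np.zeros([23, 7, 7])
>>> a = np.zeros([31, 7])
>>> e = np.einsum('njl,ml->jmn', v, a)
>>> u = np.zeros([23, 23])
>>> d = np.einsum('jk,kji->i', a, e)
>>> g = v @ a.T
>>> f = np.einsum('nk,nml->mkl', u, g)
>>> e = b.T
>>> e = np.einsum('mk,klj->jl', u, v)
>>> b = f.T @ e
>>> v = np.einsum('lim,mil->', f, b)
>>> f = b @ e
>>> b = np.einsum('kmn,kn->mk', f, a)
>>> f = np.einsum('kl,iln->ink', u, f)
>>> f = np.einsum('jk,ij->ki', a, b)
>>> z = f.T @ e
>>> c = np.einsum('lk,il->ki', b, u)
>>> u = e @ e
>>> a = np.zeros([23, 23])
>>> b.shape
(23, 31)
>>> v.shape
()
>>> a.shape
(23, 23)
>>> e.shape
(7, 7)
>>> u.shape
(7, 7)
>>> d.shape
(23,)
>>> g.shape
(23, 7, 31)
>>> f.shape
(7, 23)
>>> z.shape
(23, 7)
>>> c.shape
(31, 23)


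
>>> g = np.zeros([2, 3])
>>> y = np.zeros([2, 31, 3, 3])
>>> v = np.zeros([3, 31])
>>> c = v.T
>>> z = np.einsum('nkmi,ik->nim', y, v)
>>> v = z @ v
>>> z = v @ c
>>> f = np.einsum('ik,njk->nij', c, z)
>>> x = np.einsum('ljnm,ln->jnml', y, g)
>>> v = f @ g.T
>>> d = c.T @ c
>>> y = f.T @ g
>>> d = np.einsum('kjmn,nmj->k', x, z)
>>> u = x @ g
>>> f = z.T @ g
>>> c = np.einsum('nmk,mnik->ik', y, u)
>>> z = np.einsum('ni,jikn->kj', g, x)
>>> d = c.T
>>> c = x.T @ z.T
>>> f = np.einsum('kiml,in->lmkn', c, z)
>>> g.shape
(2, 3)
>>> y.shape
(3, 31, 3)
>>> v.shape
(2, 31, 2)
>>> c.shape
(2, 3, 3, 3)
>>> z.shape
(3, 31)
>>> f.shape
(3, 3, 2, 31)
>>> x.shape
(31, 3, 3, 2)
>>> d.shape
(3, 3)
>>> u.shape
(31, 3, 3, 3)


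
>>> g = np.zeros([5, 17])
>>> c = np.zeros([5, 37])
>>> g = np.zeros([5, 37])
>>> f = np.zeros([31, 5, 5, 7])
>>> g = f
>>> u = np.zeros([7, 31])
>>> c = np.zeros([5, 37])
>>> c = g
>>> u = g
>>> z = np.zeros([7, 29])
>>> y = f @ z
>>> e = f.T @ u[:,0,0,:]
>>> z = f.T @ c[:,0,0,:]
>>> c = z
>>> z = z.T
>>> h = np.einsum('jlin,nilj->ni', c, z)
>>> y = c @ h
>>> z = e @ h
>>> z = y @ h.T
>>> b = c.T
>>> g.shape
(31, 5, 5, 7)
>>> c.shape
(7, 5, 5, 7)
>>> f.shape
(31, 5, 5, 7)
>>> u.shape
(31, 5, 5, 7)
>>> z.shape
(7, 5, 5, 7)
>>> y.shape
(7, 5, 5, 5)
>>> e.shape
(7, 5, 5, 7)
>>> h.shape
(7, 5)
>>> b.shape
(7, 5, 5, 7)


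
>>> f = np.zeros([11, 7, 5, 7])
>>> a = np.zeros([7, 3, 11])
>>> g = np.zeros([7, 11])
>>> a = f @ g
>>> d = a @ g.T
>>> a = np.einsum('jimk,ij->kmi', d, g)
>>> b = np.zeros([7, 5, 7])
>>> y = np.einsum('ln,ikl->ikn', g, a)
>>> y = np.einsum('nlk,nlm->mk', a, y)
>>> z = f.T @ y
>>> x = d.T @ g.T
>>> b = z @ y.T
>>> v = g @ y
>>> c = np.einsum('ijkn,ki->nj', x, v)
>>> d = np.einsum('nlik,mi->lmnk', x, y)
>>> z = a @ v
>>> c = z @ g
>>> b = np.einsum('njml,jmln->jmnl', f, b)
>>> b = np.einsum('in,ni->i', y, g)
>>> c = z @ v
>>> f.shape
(11, 7, 5, 7)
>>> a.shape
(7, 5, 7)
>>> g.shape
(7, 11)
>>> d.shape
(5, 11, 7, 7)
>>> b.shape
(11,)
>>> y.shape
(11, 7)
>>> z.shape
(7, 5, 7)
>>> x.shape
(7, 5, 7, 7)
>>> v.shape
(7, 7)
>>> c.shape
(7, 5, 7)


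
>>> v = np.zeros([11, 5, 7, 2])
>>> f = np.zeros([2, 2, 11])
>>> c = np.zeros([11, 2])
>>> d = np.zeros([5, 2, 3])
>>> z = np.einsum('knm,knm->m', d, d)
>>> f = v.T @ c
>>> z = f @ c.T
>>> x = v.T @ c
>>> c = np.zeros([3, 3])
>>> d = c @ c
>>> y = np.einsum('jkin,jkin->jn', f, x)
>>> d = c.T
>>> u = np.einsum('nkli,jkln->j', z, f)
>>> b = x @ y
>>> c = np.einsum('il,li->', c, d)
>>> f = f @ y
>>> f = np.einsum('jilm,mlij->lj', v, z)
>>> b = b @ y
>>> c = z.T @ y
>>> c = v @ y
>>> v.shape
(11, 5, 7, 2)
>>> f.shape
(7, 11)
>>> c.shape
(11, 5, 7, 2)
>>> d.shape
(3, 3)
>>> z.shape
(2, 7, 5, 11)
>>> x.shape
(2, 7, 5, 2)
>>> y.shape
(2, 2)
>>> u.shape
(2,)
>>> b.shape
(2, 7, 5, 2)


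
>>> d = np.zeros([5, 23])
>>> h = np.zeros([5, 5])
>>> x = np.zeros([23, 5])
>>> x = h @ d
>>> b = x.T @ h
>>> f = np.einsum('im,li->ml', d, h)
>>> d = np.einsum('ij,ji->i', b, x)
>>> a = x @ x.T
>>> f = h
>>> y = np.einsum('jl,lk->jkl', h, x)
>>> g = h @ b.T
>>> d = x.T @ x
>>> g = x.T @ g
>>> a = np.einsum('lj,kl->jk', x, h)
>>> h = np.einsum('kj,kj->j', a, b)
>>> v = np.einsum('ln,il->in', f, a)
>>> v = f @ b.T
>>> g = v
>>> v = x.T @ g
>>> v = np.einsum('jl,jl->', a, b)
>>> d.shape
(23, 23)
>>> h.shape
(5,)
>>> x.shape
(5, 23)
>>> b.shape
(23, 5)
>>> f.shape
(5, 5)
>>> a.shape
(23, 5)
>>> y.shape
(5, 23, 5)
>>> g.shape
(5, 23)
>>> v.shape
()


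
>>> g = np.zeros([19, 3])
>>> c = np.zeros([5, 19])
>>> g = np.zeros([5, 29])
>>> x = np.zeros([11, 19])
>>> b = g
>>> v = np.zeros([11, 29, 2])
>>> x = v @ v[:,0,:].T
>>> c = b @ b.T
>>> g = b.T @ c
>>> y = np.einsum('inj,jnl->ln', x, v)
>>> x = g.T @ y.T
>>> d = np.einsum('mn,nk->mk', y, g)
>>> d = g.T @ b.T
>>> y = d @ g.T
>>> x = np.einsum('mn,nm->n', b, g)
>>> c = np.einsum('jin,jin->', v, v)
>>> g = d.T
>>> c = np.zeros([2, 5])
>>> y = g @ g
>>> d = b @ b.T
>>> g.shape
(5, 5)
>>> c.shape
(2, 5)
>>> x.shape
(29,)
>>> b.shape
(5, 29)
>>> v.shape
(11, 29, 2)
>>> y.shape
(5, 5)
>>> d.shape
(5, 5)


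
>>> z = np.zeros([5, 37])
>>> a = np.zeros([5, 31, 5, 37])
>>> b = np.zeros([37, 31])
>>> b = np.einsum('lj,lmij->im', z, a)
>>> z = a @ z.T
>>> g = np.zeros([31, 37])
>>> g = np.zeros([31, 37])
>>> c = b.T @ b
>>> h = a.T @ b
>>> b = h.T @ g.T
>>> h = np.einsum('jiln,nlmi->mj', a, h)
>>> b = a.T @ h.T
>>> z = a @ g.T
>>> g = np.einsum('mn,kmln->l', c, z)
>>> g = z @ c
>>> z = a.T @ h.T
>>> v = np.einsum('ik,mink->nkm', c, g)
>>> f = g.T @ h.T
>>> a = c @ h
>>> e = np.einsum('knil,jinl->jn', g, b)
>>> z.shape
(37, 5, 31, 31)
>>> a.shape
(31, 5)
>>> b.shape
(37, 5, 31, 31)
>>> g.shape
(5, 31, 5, 31)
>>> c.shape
(31, 31)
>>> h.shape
(31, 5)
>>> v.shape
(5, 31, 5)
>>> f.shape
(31, 5, 31, 31)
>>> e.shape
(37, 31)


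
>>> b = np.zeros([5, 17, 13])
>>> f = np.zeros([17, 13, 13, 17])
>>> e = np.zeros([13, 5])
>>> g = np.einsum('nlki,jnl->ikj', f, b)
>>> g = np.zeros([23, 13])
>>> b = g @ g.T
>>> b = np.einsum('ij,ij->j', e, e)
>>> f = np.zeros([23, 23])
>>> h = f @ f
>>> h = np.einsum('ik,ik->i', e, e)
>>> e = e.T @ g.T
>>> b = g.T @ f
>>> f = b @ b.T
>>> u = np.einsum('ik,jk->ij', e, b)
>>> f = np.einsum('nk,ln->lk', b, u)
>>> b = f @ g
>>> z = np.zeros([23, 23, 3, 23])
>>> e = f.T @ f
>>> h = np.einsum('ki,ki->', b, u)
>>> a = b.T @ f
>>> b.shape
(5, 13)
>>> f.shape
(5, 23)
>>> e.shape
(23, 23)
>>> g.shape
(23, 13)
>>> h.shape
()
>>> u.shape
(5, 13)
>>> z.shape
(23, 23, 3, 23)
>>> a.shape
(13, 23)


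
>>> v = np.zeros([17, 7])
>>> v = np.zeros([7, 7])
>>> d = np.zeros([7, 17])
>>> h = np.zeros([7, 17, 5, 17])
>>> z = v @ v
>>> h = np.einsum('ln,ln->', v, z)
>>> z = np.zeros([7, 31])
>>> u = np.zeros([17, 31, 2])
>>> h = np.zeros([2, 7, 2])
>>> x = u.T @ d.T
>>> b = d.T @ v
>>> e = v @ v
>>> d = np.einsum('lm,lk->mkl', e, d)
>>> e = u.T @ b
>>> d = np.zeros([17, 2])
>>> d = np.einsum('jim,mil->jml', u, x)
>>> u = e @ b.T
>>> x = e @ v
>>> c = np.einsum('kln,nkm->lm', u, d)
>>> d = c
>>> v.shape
(7, 7)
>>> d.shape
(31, 7)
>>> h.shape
(2, 7, 2)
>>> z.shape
(7, 31)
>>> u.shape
(2, 31, 17)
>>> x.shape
(2, 31, 7)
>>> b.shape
(17, 7)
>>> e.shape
(2, 31, 7)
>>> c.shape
(31, 7)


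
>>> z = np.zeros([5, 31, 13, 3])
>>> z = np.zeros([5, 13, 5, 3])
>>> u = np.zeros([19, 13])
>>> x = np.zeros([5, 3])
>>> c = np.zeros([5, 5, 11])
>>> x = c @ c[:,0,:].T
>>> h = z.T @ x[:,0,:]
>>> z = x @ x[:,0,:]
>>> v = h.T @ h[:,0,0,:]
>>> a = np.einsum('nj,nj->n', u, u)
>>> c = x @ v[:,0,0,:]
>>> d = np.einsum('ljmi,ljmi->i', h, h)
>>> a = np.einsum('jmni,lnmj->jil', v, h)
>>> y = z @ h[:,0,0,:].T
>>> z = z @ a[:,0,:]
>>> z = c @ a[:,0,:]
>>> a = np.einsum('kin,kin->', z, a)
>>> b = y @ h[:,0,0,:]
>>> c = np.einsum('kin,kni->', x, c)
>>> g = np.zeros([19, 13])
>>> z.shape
(5, 5, 3)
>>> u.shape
(19, 13)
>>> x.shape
(5, 5, 5)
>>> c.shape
()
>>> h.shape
(3, 5, 13, 5)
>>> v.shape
(5, 13, 5, 5)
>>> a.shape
()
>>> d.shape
(5,)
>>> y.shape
(5, 5, 3)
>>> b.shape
(5, 5, 5)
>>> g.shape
(19, 13)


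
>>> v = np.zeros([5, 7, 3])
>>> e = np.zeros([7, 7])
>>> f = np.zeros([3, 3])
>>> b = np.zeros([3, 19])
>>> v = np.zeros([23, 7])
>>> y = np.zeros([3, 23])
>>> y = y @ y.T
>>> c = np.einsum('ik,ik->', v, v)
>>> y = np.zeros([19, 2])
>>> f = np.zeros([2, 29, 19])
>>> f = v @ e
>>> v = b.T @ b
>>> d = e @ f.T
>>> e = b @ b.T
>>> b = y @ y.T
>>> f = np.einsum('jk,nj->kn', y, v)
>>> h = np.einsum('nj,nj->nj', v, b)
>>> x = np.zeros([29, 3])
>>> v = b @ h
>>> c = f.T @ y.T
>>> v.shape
(19, 19)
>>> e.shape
(3, 3)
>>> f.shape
(2, 19)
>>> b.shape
(19, 19)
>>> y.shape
(19, 2)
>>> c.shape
(19, 19)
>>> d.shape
(7, 23)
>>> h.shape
(19, 19)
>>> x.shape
(29, 3)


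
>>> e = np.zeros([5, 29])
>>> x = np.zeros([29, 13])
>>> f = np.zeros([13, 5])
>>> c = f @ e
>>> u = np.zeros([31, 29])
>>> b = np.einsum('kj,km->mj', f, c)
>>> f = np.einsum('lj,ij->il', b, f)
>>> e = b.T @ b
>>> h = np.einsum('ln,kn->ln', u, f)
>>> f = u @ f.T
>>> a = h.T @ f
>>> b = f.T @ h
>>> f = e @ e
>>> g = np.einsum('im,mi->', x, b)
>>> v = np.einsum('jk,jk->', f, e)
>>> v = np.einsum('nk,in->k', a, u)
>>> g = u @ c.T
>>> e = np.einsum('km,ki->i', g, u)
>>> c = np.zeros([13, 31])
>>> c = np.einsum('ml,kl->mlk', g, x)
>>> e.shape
(29,)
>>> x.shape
(29, 13)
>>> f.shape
(5, 5)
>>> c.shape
(31, 13, 29)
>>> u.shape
(31, 29)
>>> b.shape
(13, 29)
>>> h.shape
(31, 29)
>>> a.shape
(29, 13)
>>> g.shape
(31, 13)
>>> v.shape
(13,)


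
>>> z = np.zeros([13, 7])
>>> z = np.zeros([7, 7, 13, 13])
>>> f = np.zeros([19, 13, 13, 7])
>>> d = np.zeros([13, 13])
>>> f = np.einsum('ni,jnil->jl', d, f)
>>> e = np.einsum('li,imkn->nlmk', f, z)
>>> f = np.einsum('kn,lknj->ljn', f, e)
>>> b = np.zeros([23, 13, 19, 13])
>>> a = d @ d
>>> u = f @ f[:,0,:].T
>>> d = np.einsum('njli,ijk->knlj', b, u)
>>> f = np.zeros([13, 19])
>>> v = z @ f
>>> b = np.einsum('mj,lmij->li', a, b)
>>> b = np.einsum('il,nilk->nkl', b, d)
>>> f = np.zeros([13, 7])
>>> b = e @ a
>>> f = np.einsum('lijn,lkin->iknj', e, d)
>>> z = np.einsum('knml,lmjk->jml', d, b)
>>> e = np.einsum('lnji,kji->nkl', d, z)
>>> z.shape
(7, 19, 13)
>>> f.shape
(19, 23, 13, 7)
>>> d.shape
(13, 23, 19, 13)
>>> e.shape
(23, 7, 13)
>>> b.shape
(13, 19, 7, 13)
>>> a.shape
(13, 13)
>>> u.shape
(13, 13, 13)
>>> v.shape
(7, 7, 13, 19)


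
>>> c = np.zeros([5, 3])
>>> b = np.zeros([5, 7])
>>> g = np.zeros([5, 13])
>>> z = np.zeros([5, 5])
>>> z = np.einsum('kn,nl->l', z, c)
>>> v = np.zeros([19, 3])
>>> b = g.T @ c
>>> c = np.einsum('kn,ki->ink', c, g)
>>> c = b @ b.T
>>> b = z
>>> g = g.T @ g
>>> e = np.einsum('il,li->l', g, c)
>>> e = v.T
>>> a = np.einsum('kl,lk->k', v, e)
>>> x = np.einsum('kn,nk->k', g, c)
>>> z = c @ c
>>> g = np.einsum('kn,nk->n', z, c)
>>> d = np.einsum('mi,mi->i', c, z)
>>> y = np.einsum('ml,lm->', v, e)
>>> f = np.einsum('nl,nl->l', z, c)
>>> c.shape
(13, 13)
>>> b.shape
(3,)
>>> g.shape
(13,)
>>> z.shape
(13, 13)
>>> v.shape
(19, 3)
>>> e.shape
(3, 19)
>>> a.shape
(19,)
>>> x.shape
(13,)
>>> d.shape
(13,)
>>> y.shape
()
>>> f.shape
(13,)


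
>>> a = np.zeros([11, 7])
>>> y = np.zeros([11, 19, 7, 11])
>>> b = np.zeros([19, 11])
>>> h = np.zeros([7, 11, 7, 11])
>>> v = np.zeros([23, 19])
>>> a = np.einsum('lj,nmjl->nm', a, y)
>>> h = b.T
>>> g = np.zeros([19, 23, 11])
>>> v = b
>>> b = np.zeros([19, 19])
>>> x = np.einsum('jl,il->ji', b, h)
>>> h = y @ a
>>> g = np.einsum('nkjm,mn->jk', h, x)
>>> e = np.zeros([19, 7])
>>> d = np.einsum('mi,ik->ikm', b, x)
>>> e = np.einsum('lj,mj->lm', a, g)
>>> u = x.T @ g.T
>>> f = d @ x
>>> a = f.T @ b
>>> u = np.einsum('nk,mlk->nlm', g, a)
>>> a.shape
(11, 11, 19)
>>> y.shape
(11, 19, 7, 11)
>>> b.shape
(19, 19)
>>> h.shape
(11, 19, 7, 19)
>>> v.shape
(19, 11)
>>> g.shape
(7, 19)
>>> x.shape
(19, 11)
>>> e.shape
(11, 7)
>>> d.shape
(19, 11, 19)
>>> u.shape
(7, 11, 11)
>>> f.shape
(19, 11, 11)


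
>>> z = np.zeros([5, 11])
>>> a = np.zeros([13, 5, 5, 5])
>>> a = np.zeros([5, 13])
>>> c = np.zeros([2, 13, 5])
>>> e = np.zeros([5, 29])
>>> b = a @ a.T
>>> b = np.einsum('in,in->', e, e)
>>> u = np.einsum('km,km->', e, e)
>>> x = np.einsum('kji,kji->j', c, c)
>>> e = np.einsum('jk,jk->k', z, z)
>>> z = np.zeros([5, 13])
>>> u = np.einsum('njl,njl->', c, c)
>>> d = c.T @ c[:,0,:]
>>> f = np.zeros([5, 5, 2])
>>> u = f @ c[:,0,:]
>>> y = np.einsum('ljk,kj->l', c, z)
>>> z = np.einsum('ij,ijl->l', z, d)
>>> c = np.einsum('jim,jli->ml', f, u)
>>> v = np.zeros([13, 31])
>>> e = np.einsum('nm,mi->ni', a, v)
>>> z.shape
(5,)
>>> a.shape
(5, 13)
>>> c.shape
(2, 5)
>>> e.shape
(5, 31)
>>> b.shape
()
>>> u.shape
(5, 5, 5)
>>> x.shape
(13,)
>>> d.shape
(5, 13, 5)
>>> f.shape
(5, 5, 2)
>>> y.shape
(2,)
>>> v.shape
(13, 31)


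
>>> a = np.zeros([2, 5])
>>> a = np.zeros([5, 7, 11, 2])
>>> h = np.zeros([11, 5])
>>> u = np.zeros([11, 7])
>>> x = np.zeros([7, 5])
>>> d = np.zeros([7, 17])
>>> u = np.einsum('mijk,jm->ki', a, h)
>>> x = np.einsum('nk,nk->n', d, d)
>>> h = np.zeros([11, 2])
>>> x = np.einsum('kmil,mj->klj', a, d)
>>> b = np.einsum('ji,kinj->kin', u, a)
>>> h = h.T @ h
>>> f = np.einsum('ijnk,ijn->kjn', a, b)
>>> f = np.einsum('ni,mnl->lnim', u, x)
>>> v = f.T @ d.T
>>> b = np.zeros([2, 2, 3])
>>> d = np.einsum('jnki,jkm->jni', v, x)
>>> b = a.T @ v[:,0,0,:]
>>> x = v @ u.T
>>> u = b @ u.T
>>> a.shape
(5, 7, 11, 2)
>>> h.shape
(2, 2)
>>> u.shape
(2, 11, 7, 2)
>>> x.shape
(5, 7, 2, 2)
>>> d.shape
(5, 7, 7)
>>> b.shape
(2, 11, 7, 7)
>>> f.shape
(17, 2, 7, 5)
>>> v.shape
(5, 7, 2, 7)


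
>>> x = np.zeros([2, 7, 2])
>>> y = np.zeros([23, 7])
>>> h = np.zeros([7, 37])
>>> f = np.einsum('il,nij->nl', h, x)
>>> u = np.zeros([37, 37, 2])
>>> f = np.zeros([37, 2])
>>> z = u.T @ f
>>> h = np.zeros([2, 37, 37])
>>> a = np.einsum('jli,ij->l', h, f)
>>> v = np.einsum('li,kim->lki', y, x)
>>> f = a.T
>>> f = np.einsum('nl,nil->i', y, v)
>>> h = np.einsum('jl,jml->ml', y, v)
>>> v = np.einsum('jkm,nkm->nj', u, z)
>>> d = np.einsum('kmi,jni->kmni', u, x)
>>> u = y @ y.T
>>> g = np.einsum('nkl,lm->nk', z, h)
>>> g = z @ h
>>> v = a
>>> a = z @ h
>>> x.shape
(2, 7, 2)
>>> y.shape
(23, 7)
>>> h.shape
(2, 7)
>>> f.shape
(2,)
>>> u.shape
(23, 23)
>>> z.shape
(2, 37, 2)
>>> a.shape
(2, 37, 7)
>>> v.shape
(37,)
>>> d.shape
(37, 37, 7, 2)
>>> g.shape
(2, 37, 7)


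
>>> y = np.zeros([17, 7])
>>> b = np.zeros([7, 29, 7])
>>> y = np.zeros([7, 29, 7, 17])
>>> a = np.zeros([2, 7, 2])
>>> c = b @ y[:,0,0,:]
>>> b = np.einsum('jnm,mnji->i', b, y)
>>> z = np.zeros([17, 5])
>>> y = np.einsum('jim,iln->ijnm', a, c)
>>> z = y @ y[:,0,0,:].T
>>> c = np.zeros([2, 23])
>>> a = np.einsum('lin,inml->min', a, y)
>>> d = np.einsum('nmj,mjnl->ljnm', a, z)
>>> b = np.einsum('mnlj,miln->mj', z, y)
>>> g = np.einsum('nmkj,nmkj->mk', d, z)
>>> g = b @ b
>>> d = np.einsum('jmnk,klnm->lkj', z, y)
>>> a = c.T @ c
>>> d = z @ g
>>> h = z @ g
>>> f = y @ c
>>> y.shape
(7, 2, 17, 2)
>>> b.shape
(7, 7)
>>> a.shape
(23, 23)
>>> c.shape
(2, 23)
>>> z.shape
(7, 2, 17, 7)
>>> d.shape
(7, 2, 17, 7)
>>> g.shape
(7, 7)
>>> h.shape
(7, 2, 17, 7)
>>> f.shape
(7, 2, 17, 23)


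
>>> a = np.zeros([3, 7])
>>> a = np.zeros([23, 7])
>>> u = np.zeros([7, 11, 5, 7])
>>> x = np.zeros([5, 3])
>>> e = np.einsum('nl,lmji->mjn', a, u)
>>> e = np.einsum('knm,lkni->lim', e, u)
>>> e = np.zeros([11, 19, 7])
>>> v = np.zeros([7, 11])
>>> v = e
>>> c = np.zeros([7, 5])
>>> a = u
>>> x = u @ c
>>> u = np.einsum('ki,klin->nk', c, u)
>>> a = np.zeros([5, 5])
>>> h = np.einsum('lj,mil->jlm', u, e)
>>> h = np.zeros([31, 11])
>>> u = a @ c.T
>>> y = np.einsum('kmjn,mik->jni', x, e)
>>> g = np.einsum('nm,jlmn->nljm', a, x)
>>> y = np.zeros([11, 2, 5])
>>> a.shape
(5, 5)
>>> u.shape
(5, 7)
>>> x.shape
(7, 11, 5, 5)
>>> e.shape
(11, 19, 7)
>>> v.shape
(11, 19, 7)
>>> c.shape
(7, 5)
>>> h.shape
(31, 11)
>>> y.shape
(11, 2, 5)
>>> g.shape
(5, 11, 7, 5)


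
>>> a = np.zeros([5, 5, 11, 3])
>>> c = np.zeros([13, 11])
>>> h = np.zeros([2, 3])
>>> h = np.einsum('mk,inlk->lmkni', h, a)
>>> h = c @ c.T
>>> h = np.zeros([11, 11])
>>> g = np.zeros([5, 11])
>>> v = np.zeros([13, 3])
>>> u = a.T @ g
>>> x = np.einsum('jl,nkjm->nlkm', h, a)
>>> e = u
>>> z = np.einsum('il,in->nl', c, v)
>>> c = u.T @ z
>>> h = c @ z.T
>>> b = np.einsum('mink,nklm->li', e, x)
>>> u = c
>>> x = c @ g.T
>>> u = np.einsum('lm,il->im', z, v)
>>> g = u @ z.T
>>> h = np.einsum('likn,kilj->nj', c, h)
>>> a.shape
(5, 5, 11, 3)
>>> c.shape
(11, 5, 11, 11)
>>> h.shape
(11, 3)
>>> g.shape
(13, 3)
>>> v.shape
(13, 3)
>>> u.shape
(13, 11)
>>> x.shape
(11, 5, 11, 5)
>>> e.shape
(3, 11, 5, 11)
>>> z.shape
(3, 11)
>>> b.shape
(5, 11)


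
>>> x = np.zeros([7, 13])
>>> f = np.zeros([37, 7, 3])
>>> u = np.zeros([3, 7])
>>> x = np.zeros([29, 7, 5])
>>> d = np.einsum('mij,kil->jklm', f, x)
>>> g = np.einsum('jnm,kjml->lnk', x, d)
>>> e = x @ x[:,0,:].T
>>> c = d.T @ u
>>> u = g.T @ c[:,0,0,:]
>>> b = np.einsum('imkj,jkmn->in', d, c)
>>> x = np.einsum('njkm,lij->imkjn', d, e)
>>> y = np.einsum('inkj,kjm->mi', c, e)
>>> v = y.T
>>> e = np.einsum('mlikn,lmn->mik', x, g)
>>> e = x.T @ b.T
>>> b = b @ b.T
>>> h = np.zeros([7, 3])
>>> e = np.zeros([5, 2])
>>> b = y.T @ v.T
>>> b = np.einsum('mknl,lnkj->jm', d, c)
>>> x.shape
(7, 37, 5, 29, 3)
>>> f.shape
(37, 7, 3)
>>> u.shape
(3, 7, 7)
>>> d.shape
(3, 29, 5, 37)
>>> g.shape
(37, 7, 3)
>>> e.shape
(5, 2)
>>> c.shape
(37, 5, 29, 7)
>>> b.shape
(7, 3)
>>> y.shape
(29, 37)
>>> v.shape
(37, 29)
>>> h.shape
(7, 3)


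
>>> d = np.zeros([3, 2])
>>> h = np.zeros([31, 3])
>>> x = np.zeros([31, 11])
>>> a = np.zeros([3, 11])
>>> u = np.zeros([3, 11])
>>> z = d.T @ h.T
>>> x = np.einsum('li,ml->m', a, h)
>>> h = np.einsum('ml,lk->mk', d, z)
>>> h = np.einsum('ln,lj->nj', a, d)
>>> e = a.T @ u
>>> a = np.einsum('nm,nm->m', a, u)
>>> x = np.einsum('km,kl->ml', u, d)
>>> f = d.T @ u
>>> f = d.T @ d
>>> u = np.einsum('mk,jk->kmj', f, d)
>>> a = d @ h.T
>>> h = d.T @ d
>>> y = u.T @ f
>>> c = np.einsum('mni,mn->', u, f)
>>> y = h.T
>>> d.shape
(3, 2)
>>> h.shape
(2, 2)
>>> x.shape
(11, 2)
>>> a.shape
(3, 11)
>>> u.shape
(2, 2, 3)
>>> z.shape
(2, 31)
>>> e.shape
(11, 11)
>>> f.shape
(2, 2)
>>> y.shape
(2, 2)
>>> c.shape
()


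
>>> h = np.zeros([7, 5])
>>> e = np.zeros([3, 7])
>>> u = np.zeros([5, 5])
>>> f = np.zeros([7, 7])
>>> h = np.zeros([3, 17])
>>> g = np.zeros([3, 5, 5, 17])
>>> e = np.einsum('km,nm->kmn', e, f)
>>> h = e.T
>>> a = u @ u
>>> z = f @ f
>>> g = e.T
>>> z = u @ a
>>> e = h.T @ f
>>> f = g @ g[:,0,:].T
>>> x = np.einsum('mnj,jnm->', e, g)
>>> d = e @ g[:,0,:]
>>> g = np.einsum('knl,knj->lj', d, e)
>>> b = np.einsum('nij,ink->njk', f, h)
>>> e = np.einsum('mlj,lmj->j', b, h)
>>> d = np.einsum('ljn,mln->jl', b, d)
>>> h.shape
(7, 7, 3)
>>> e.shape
(3,)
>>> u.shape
(5, 5)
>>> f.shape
(7, 7, 7)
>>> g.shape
(3, 7)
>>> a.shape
(5, 5)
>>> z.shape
(5, 5)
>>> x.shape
()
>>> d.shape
(7, 7)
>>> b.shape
(7, 7, 3)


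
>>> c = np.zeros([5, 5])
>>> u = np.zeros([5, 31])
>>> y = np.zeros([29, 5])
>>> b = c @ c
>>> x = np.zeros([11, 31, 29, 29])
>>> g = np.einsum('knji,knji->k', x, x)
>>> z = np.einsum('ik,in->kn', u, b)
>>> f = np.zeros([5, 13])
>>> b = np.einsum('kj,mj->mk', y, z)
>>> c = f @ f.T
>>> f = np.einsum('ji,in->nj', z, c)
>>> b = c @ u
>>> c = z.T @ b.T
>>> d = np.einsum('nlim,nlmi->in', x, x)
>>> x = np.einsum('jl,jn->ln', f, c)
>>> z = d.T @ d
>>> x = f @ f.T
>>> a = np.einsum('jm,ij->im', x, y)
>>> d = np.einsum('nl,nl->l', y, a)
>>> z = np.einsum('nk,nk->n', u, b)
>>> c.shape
(5, 5)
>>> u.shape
(5, 31)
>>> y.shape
(29, 5)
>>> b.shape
(5, 31)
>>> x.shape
(5, 5)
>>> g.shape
(11,)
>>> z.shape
(5,)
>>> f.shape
(5, 31)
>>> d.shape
(5,)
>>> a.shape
(29, 5)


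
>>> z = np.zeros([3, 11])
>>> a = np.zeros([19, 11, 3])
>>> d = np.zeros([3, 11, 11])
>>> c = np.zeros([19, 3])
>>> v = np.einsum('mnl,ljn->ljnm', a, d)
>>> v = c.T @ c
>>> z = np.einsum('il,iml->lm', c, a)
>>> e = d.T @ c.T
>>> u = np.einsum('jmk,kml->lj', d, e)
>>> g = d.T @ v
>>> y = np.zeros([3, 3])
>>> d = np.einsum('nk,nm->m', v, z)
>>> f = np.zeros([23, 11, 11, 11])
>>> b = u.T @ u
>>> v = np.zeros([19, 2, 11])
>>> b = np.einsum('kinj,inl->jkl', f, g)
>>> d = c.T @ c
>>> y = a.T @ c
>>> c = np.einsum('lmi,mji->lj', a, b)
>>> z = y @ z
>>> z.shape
(3, 11, 11)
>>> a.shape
(19, 11, 3)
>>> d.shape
(3, 3)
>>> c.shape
(19, 23)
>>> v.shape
(19, 2, 11)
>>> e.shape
(11, 11, 19)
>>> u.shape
(19, 3)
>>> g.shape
(11, 11, 3)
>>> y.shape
(3, 11, 3)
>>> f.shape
(23, 11, 11, 11)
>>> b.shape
(11, 23, 3)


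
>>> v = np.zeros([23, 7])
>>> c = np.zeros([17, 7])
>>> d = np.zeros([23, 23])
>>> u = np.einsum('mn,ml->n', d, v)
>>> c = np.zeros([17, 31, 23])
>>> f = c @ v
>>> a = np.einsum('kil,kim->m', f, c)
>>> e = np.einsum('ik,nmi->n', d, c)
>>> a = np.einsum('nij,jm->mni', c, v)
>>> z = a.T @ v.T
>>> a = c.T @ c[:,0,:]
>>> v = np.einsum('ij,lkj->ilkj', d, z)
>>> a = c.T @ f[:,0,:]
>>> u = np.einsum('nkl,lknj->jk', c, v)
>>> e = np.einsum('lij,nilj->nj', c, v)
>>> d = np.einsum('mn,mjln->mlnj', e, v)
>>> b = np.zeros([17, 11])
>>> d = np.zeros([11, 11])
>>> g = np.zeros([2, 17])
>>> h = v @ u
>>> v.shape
(23, 31, 17, 23)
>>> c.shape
(17, 31, 23)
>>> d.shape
(11, 11)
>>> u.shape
(23, 31)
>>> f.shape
(17, 31, 7)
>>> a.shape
(23, 31, 7)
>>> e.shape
(23, 23)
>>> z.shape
(31, 17, 23)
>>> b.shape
(17, 11)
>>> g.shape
(2, 17)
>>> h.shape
(23, 31, 17, 31)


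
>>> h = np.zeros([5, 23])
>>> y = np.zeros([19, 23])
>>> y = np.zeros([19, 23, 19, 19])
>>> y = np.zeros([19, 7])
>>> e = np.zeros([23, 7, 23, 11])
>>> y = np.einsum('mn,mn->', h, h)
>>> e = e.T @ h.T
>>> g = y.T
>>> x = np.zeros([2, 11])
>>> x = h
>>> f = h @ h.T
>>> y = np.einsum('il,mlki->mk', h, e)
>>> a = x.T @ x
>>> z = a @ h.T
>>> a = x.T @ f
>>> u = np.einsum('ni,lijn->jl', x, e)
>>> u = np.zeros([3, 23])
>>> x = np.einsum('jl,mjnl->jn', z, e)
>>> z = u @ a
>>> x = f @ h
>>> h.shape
(5, 23)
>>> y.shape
(11, 7)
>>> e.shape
(11, 23, 7, 5)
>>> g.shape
()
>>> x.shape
(5, 23)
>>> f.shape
(5, 5)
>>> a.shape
(23, 5)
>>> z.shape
(3, 5)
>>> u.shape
(3, 23)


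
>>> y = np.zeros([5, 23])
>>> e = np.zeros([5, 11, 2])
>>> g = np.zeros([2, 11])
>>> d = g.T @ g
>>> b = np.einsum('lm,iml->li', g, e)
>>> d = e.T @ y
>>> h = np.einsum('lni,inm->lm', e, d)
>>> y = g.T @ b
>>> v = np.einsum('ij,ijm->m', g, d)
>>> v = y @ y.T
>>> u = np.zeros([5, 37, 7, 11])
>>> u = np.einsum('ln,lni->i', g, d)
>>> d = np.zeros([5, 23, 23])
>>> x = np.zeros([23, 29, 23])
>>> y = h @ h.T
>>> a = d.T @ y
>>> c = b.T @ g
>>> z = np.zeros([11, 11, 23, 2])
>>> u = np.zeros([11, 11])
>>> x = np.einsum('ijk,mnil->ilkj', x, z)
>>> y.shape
(5, 5)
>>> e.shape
(5, 11, 2)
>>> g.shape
(2, 11)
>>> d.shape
(5, 23, 23)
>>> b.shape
(2, 5)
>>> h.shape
(5, 23)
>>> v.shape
(11, 11)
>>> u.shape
(11, 11)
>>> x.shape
(23, 2, 23, 29)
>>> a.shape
(23, 23, 5)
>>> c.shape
(5, 11)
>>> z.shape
(11, 11, 23, 2)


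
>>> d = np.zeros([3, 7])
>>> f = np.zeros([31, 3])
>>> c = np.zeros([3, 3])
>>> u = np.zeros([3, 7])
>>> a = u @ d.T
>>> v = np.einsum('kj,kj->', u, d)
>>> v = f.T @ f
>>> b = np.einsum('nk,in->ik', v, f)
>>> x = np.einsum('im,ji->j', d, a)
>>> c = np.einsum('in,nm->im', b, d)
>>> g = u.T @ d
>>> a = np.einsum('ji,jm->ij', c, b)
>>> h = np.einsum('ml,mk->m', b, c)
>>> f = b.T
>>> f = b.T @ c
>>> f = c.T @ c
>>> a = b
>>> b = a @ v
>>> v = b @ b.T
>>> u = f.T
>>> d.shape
(3, 7)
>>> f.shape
(7, 7)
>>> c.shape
(31, 7)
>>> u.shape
(7, 7)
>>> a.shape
(31, 3)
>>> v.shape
(31, 31)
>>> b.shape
(31, 3)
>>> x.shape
(3,)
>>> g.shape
(7, 7)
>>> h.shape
(31,)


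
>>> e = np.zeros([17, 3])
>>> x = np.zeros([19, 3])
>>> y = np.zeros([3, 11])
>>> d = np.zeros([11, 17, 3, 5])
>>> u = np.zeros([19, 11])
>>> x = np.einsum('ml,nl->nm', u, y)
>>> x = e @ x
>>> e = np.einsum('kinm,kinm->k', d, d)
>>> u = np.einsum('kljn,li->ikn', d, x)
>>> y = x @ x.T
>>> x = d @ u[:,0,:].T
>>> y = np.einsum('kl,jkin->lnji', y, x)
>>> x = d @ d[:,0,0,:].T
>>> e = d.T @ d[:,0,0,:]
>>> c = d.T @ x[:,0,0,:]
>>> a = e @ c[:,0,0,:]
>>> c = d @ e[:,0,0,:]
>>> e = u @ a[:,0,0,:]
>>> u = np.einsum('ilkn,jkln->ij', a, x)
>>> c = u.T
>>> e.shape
(19, 11, 11)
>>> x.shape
(11, 17, 3, 11)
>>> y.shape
(17, 19, 11, 3)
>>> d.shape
(11, 17, 3, 5)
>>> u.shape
(5, 11)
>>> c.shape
(11, 5)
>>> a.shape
(5, 3, 17, 11)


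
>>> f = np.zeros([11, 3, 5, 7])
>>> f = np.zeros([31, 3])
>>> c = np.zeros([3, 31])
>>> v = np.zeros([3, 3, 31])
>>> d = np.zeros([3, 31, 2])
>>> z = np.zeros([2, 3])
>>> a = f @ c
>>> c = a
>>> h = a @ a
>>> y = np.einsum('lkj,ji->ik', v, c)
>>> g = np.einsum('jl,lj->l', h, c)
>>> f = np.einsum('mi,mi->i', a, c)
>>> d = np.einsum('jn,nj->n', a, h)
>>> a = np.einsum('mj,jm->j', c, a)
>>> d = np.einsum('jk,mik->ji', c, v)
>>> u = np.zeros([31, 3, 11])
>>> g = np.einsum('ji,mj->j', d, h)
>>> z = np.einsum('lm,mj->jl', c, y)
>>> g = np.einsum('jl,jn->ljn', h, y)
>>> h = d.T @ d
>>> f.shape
(31,)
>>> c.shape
(31, 31)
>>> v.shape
(3, 3, 31)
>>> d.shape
(31, 3)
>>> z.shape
(3, 31)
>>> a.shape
(31,)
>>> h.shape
(3, 3)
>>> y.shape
(31, 3)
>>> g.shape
(31, 31, 3)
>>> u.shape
(31, 3, 11)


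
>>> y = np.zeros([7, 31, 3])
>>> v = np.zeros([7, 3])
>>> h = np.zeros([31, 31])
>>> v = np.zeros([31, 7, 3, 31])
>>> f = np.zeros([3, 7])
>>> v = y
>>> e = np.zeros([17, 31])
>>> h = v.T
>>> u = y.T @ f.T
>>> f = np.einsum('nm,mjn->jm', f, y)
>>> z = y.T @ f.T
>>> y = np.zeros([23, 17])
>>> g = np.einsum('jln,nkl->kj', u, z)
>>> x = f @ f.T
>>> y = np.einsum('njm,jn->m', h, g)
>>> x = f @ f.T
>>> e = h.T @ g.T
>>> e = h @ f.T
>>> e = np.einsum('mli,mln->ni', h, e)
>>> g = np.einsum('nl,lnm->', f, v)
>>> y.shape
(7,)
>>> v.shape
(7, 31, 3)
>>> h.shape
(3, 31, 7)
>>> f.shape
(31, 7)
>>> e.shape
(31, 7)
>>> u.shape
(3, 31, 3)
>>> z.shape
(3, 31, 31)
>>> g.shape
()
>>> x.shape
(31, 31)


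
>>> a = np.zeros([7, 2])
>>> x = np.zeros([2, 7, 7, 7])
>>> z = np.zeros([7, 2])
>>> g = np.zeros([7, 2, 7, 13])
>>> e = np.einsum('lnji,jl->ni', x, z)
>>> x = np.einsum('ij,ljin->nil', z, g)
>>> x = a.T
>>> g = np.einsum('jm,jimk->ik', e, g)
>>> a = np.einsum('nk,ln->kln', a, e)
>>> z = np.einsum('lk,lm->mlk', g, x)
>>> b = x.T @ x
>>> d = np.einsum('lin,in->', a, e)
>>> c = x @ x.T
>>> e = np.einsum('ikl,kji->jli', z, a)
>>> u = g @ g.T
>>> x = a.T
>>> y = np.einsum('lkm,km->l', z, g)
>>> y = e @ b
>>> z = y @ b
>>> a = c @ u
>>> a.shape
(2, 2)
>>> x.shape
(7, 7, 2)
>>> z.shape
(7, 13, 7)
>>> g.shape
(2, 13)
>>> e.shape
(7, 13, 7)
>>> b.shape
(7, 7)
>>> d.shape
()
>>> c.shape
(2, 2)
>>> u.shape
(2, 2)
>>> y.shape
(7, 13, 7)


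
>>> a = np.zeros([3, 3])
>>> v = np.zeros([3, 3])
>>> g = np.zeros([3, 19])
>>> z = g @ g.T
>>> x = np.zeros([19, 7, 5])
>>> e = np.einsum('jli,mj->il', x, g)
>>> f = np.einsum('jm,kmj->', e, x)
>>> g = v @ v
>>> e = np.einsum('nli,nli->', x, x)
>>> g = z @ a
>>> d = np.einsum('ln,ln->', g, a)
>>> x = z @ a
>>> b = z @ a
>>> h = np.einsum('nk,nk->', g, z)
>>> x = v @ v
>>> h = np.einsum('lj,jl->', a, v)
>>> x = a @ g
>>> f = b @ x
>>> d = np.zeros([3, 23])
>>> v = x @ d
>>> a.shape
(3, 3)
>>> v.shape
(3, 23)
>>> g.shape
(3, 3)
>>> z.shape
(3, 3)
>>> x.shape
(3, 3)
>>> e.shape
()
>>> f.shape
(3, 3)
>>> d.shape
(3, 23)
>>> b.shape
(3, 3)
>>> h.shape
()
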